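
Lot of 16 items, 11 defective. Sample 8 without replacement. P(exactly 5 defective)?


Hypergeometric: C(11,5)×C(5,3)/C(16,8)
= 462×10/12870 = 14/39

P(X=5) = 14/39 ≈ 35.90%


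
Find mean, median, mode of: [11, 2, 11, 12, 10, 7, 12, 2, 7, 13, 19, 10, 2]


Sorted: [2, 2, 2, 7, 7, 10, 10, 11, 11, 12, 12, 13, 19]
Mean = 118/13
Median = 10
Freq: {11: 2, 2: 3, 12: 2, 10: 2, 7: 2, 13: 1, 19: 1}
Mode: [2]

Mean=118/13, Median=10, Mode=2


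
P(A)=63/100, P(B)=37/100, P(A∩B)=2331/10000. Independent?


P(A)×P(B) = 2331/10000
P(A∩B) = 2331/10000
Equal ✓ → Independent

Yes, independent


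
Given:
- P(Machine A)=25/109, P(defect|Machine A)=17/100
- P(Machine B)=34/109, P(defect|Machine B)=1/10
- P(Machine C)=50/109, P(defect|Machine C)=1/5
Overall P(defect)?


P(B) = Σ P(B|Aᵢ)×P(Aᵢ)
  17/100×25/109 = 17/436
  1/10×34/109 = 17/545
  1/5×50/109 = 10/109
Sum = 353/2180

P(defect) = 353/2180 ≈ 16.19%


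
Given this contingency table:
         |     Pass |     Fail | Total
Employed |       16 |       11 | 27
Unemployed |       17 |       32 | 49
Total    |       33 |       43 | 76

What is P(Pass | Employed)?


P(Pass | Employed) = 16/(16+11) = 16/27

P(Pass|Employed) = 16/27 ≈ 59.26%


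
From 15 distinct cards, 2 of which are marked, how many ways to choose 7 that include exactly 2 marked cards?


Choose 2 of the 2 marked cards and 5 of the other 13 cards:
C(2,2)×C(13,5) = 1×1287 = 1287

1287


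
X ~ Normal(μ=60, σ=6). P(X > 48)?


z = (48-60)/6 = -2.0
P(X > 48) = 1 - P(Z ≤ -2.0) = 1 - 0.0228 = 0.9772

P(X > 48) ≈ 0.9772


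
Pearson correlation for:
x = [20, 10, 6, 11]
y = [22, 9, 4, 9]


n=4, Σx=47, Σy=44, Σxy=653, Σx²=657, Σy²=662
r = (4×653 - 47×44)/√((4×657 - 47²)(4×662 - 44²))
= 544/√(419×712) = 544/√298328 ≈ 544/546.1941 ≈ 0.9960

r ≈ 0.9960


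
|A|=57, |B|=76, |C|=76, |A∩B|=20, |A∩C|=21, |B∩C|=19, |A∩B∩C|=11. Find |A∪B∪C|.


|A∪B∪C| = 57+76+76-20-21-19+11 = 160

|A∪B∪C| = 160


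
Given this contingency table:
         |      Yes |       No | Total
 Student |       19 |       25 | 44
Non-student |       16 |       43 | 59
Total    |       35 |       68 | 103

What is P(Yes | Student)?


P(Yes | Student) = 19/(19+25) = 19/44

P(Yes|Student) = 19/44 ≈ 43.18%


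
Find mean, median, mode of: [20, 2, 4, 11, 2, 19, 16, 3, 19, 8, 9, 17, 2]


Sorted: [2, 2, 2, 3, 4, 8, 9, 11, 16, 17, 19, 19, 20]
Mean = 132/13
Median = 9
Freq: {20: 1, 2: 3, 4: 1, 11: 1, 19: 2, 16: 1, 3: 1, 8: 1, 9: 1, 17: 1}
Mode: [2]

Mean=132/13, Median=9, Mode=2


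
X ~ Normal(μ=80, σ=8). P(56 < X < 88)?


z₁=(56-80)/8=-3.0, z₂=(88-80)/8=1.0
P = Φ(1.0) - Φ(-3.0) = 0.841345 - 0.001350 = 0.839995 ≈ 0.8400

P(56 < X < 88) ≈ 0.8400


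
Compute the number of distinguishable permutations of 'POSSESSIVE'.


Letters: 10, freq: {'P': 1, 'O': 1, 'S': 4, 'E': 2, 'I': 1, 'V': 1}
10!/(1!×1!×4!×2!×1!×1!) = 3628800/48 = 75600

75600


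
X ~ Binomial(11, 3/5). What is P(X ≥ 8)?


P(X ≥ 8) = Σ P(X=i) for i=8..11
P(X=8) = 1732104/9765625
P(X=9) = 866052/9765625
P(X=10) = 1299078/48828125
P(X=11) = 177147/48828125
Sum = 2893401/9765625

P(X ≥ 8) = 2893401/9765625 ≈ 29.63%


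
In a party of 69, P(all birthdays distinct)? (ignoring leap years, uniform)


P(all different) = Π(365-i)/365 for i=0..68
= (365/365)×(364/365)×...×(297/365)
= 0.001036

P ≈ 0.0010 ≈ 0.10%


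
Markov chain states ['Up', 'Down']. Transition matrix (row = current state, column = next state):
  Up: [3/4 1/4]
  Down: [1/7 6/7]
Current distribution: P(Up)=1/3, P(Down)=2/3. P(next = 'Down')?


P(next=Down) = Σᵢ P(now=i)×P(i→Down)
= 1/3×1/4 + 2/3×6/7
= 1/12 + 4/7 = 55/84

P = 55/84 ≈ 0.6548


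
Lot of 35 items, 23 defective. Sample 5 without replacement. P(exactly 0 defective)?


Hypergeometric: C(23,0)×C(12,5)/C(35,5)
= 1×792/324632 = 9/3689

P(X=0) = 9/3689 ≈ 0.24%


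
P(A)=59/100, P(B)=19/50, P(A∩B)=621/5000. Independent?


P(A)×P(B) = 1121/5000
P(A∩B) = 621/5000
Not equal → NOT independent

No, not independent


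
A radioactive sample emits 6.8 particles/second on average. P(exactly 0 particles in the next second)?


Poisson(λ=6.8): P(X=0) = e^(-λ)×λ^k/k!
= e^(-6.8) × 6.8^0 / 0!
≈ 0.001113775148 × 1 / 1 ≈ 0.001114

P(X=0) ≈ 0.001114 ≈ 0.11%


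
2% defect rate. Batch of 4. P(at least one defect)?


P(all good) = (49/50)^4 = 5764801/6250000
P(≥1 defect) = 485199/6250000

P = 485199/6250000 ≈ 7.76%


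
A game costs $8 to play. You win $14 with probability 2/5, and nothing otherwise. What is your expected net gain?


E[gain] = (14-8)×2/5 + (-8)×3/5
= 12/5 - 24/5 = -12/5

Expected net gain = $-12/5 ≈ $-2.40


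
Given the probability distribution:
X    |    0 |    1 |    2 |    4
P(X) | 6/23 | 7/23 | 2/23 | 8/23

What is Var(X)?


E[X] = 43/23
E[X²] = 143/23
Var(X) = E[X²] - (E[X])² = 143/23 - 1849/529 = 1440/529

Var(X) = 1440/529 ≈ 2.7221


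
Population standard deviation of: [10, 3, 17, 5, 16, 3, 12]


Mean = 66/7
  (10-66/7)²=16/49
  (3-66/7)²=2025/49
  (17-66/7)²=2809/49
  (5-66/7)²=961/49
  (16-66/7)²=2116/49
  (3-66/7)²=2025/49
  (12-66/7)²=324/49
Σ(x-μ)² = 1468/7
σ² = (1468/7)/7 = 1468/49

σ = √(1468/49) ≈ 5.4735


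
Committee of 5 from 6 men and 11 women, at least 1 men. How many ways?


Count by #men:
  1M,4W: C(6,1)×C(11,4)=1980
  2M,3W: C(6,2)×C(11,3)=2475
  3M,2W: C(6,3)×C(11,2)=1100
  4M,1W: C(6,4)×C(11,1)=165
  5M,0W: C(6,5)×C(11,0)=6
Total = 5726

5726


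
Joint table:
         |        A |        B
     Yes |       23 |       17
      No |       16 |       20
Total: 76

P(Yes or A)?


P(Yes∨A) = P(Yes) + P(A) - P(Yes∧A)
= (40 + 39 - 23)/76 = 56/76 = 14/19

P = 14/19 ≈ 73.68%


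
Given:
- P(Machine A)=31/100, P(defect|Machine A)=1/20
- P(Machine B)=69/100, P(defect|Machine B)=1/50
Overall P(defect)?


P(B) = Σ P(B|Aᵢ)×P(Aᵢ)
  1/20×31/100 = 31/2000
  1/50×69/100 = 69/5000
Sum = 293/10000

P(defect) = 293/10000 ≈ 2.93%


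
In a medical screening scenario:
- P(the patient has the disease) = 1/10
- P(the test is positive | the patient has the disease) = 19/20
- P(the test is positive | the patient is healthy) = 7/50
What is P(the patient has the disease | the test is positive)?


Using Bayes' theorem:
P(A|B) = P(B|A)·P(A) / P(B)

P(the test is positive) = 19/20 × 1/10 + 7/50 × 9/10
= 19/200 + 63/500 = 221/1000

P(the patient has the disease|the test is positive) = (19/200) / (221/1000) = 95/221

P(the patient has the disease|the test is positive) = 95/221 ≈ 42.99%


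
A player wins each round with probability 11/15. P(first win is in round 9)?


Geometric: P(X=9) = (1-p)^(k-1)×p = (4/15)^8×11/15 = 720896/38443359375

P(X=9) = 720896/38443359375 ≈ 0.00%


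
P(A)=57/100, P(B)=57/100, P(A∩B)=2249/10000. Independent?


P(A)×P(B) = 3249/10000
P(A∩B) = 2249/10000
Not equal → NOT independent

No, not independent


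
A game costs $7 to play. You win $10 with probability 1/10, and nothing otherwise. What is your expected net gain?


E[gain] = (10-7)×1/10 + (-7)×9/10
= 3/10 - 63/10 = -6

Expected net gain = $-6 ≈ $-6.00


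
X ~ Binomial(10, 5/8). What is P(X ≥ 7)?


P(X ≥ 7) = Σ P(X=i) for i=7..10
P(X=7) = 31640625/134217728
P(X=8) = 158203125/1073741824
P(X=9) = 29296875/536870912
P(X=10) = 9765625/1073741824
Sum = 119921875/268435456

P(X ≥ 7) = 119921875/268435456 ≈ 44.67%


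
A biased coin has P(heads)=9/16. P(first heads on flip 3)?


Geometric: P(X=3) = (1-p)^(k-1)×p = (7/16)^2×9/16 = 441/4096

P(X=3) = 441/4096 ≈ 10.77%


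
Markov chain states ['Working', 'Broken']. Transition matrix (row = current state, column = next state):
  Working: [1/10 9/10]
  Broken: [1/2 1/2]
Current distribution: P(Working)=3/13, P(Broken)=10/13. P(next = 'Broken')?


P(next=Broken) = Σᵢ P(now=i)×P(i→Broken)
= 3/13×9/10 + 10/13×1/2
= 27/130 + 5/13 = 77/130

P = 77/130 ≈ 0.5923


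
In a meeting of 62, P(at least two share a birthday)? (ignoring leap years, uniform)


P(all different) = Π(365-i)/365 for i=0..61
= 0.004090
P(match) = 1 - 0.004090 = 0.995910

P ≈ 0.9959 ≈ 99.59%


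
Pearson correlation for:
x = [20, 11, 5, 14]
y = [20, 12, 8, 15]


n=4, Σx=50, Σy=55, Σxy=782, Σx²=742, Σy²=833
r = (4×782 - 50×55)/√((4×742 - 50²)(4×833 - 55²))
= 378/√(468×307) = 378/√143676 ≈ 378/379.0462 ≈ 0.9972

r ≈ 0.9972


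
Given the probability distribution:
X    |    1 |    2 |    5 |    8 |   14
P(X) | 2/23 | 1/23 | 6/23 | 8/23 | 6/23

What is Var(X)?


E[X] = 182/23
E[X²] = 1844/23
Var(X) = E[X²] - (E[X])² = 1844/23 - 33124/529 = 9288/529

Var(X) = 9288/529 ≈ 17.5577


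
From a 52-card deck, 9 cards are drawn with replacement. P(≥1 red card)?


P(not a red card) = 26/52 = 1/2
P(none in 9 draws) = (1/2)^9 = 1/512
P(≥1 red card) = 1 - 1/512 = 511/512

P = 511/512 ≈ 99.80%


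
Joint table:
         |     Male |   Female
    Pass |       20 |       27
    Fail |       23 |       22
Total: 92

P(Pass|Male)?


P(Pass|Male) = 20/(20+23) = 20/43

P = 20/43 ≈ 46.51%


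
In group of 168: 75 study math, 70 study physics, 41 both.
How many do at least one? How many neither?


|A∪B| = 75+70-41 = 104
Neither = 168-104 = 64

At least one: 104; Neither: 64


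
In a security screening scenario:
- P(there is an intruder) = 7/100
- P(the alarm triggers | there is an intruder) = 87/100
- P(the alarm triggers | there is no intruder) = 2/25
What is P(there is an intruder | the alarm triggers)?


Using Bayes' theorem:
P(A|B) = P(B|A)·P(A) / P(B)

P(the alarm triggers) = 87/100 × 7/100 + 2/25 × 93/100
= 609/10000 + 93/1250 = 1353/10000

P(there is an intruder|the alarm triggers) = (609/10000) / (1353/10000) = 203/451

P(there is an intruder|the alarm triggers) = 203/451 ≈ 45.01%


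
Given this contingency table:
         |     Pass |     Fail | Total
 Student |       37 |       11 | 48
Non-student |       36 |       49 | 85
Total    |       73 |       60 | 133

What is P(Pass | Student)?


P(Pass | Student) = 37/(37+11) = 37/48

P(Pass|Student) = 37/48 ≈ 77.08%


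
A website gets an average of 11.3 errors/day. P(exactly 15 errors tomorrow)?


Poisson(λ=11.3): P(X=15) = e^(-λ)×λ^k/k!
= e^(-11.3) × 11.3^15 / 15!
≈ 1.237292426e-05 × 6.2542703777e+15 / 1307674368000 ≈ 0.059177

P(X=15) ≈ 0.059177 ≈ 5.92%


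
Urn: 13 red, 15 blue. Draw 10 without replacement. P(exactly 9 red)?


Hypergeometric: C(13,9)×C(15,1)/C(28,10)
= 715×15/13123110 = 5/6118

P(X=9) = 5/6118 ≈ 0.08%


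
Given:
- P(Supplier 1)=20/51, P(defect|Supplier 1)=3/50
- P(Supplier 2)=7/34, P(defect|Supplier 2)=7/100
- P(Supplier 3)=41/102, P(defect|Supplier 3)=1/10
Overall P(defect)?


P(B) = Σ P(B|Aᵢ)×P(Aᵢ)
  3/50×20/51 = 2/85
  7/100×7/34 = 49/3400
  1/10×41/102 = 41/1020
Sum = 797/10200

P(defect) = 797/10200 ≈ 7.81%


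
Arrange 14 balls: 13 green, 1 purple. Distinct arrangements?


14!/(13!×1!) = 14

14


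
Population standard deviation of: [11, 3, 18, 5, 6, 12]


Mean = 55/6
  (11-55/6)²=121/36
  (3-55/6)²=1369/36
  (18-55/6)²=2809/36
  (5-55/6)²=625/36
  (6-55/6)²=361/36
  (12-55/6)²=289/36
Σ(x-μ)² = 929/6
σ² = (929/6)/6 = 929/36

σ = √(929/36) ≈ 5.0799


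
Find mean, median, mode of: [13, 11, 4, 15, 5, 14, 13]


Sorted: [4, 5, 11, 13, 13, 14, 15]
Mean = 75/7
Median = 13
Freq: {13: 2, 11: 1, 4: 1, 15: 1, 5: 1, 14: 1}
Mode: [13]

Mean=75/7, Median=13, Mode=13


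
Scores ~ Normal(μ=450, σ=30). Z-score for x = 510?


z = (x - μ)/σ = (510 - 450)/30 = 2.0

z = 2.0


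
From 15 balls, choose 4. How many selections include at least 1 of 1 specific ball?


Complement: C(15,4) - C(14,4) = 1365 - 1001 = 364

364


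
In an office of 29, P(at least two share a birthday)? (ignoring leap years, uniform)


P(all different) = Π(365-i)/365 for i=0..28
= 0.319031
P(match) = 1 - 0.319031 = 0.680969

P ≈ 0.6810 ≈ 68.10%


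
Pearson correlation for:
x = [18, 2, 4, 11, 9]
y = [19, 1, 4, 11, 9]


n=5, Σx=44, Σy=44, Σxy=562, Σx²=546, Σy²=580
r = (5×562 - 44×44)/√((5×546 - 44²)(5×580 - 44²))
= 874/√(794×964) = 874/√765416 ≈ 874/874.8806 ≈ 0.9990

r ≈ 0.9990


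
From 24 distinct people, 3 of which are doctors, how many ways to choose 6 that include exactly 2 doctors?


Choose 2 of the 3 doctors and 4 of the other 21 people:
C(3,2)×C(21,4) = 3×5985 = 17955

17955


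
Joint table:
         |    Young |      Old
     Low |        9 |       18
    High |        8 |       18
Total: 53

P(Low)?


P(Low) = (9+18)/53 = 27/53

P(Low) = 27/53 ≈ 50.94%


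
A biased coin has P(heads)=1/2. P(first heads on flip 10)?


Geometric: P(X=10) = (1-p)^(k-1)×p = (1/2)^9×1/2 = 1/1024

P(X=10) = 1/1024 ≈ 0.10%


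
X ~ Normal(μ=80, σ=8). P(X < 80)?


z = (80-80)/8 = 0.0
P(Z < 0.0) = 0.5000

P(X < 80) ≈ 0.5000


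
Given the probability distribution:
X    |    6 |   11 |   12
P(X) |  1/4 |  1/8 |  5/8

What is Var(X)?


E[X] = 83/8
E[X²] = 913/8
Var(X) = E[X²] - (E[X])² = 913/8 - 6889/64 = 415/64

Var(X) = 415/64 ≈ 6.4844


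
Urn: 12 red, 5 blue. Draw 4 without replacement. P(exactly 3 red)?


Hypergeometric: C(12,3)×C(5,1)/C(17,4)
= 220×5/2380 = 55/119

P(X=3) = 55/119 ≈ 46.22%


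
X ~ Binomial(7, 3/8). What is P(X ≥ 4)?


P(X ≥ 4) = Σ P(X=i) for i=4..7
P(X=4) = 354375/2097152
P(X=5) = 127575/2097152
P(X=6) = 25515/2097152
P(X=7) = 2187/2097152
Sum = 127413/524288

P(X ≥ 4) = 127413/524288 ≈ 24.30%


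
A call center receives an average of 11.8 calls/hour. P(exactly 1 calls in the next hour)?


Poisson(λ=11.8): P(X=1) = e^(-λ)×λ^k/k!
= e^(-11.8) × 11.8^1 / 1!
≈ 7.504557915e-06 × 11.8 / 1 ≈ 0.000089

P(X=1) ≈ 0.000089 ≈ 0.01%


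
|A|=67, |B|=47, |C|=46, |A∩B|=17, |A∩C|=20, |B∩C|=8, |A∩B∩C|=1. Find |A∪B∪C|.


|A∪B∪C| = 67+47+46-17-20-8+1 = 116

|A∪B∪C| = 116


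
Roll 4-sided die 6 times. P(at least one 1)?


P(no 1)^6 = (3/4)^6 = 729/4096
P(≥1) = 1 - 729/4096 = 3367/4096

P = 3367/4096 ≈ 82.20%


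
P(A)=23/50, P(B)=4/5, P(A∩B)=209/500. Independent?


P(A)×P(B) = 46/125
P(A∩B) = 209/500
Not equal → NOT independent

No, not independent


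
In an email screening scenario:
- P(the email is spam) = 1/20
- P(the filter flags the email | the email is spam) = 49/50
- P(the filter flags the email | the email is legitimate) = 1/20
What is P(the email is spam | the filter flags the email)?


Using Bayes' theorem:
P(A|B) = P(B|A)·P(A) / P(B)

P(the filter flags the email) = 49/50 × 1/20 + 1/20 × 19/20
= 49/1000 + 19/400 = 193/2000

P(the email is spam|the filter flags the email) = (49/1000) / (193/2000) = 98/193

P(the email is spam|the filter flags the email) = 98/193 ≈ 50.78%


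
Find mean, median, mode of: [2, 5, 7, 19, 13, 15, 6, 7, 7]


Sorted: [2, 5, 6, 7, 7, 7, 13, 15, 19]
Mean = 81/9 = 9
Median = 7
Freq: {2: 1, 5: 1, 7: 3, 19: 1, 13: 1, 15: 1, 6: 1}
Mode: [7]

Mean=9, Median=7, Mode=7


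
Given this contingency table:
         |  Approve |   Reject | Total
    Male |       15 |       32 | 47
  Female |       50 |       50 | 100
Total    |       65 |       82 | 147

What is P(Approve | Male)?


P(Approve | Male) = 15/(15+32) = 15/47

P(Approve|Male) = 15/47 ≈ 31.91%


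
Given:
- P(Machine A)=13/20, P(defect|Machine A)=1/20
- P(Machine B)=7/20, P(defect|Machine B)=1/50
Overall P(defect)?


P(B) = Σ P(B|Aᵢ)×P(Aᵢ)
  1/20×13/20 = 13/400
  1/50×7/20 = 7/1000
Sum = 79/2000

P(defect) = 79/2000 ≈ 3.95%


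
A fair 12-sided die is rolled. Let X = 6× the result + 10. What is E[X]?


E[die] = (1+12)/2 = 13/2
E[X] = 6×13/2 + 10 = 49

E[X] = 49


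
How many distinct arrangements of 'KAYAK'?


Letters: 5, freq: {'K': 2, 'A': 2, 'Y': 1}
5!/(2!×2!×1!) = 120/4 = 30

30


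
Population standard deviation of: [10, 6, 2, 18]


Mean = 36/4 = 9
  (10-9)²=1
  (6-9)²=9
  (2-9)²=49
  (18-9)²=81
Σ(x-μ)² = 140
σ² = 140/4 = 35

σ = √(35) ≈ 5.9161


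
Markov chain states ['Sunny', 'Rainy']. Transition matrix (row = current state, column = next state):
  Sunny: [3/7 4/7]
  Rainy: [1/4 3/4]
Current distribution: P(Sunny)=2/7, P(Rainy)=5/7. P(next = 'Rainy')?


P(next=Rainy) = Σᵢ P(now=i)×P(i→Rainy)
= 2/7×4/7 + 5/7×3/4
= 8/49 + 15/28 = 137/196

P = 137/196 ≈ 0.6990


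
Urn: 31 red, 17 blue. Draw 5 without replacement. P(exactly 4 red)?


Hypergeometric: C(31,4)×C(17,1)/C(48,5)
= 31465×17/1712304 = 534905/1712304

P(X=4) = 534905/1712304 ≈ 31.24%


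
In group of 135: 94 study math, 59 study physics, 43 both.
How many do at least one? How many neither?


|A∪B| = 94+59-43 = 110
Neither = 135-110 = 25

At least one: 110; Neither: 25


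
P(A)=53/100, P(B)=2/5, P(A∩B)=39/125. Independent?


P(A)×P(B) = 53/250
P(A∩B) = 39/125
Not equal → NOT independent

No, not independent


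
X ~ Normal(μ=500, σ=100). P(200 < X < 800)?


z₁=(200-500)/100=-3.0, z₂=(800-500)/100=3.0
P = Φ(3.0) - Φ(-3.0) = 0.998650 - 0.001350 = 0.997300 ≈ 0.9973

P(200 < X < 800) ≈ 0.9973


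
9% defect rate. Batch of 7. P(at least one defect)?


P(all good) = (91/100)^7 = 51676101935731/100000000000000
P(≥1 defect) = 48323898064269/100000000000000

P = 48323898064269/100000000000000 ≈ 48.32%


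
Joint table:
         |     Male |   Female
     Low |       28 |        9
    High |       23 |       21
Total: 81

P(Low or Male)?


P(Low∨Male) = P(Low) + P(Male) - P(Low∧Male)
= (37 + 51 - 28)/81 = 60/81 = 20/27

P = 20/27 ≈ 74.07%


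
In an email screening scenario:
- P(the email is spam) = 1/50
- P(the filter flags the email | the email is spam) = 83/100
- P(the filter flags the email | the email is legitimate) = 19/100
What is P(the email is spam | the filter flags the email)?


Using Bayes' theorem:
P(A|B) = P(B|A)·P(A) / P(B)

P(the filter flags the email) = 83/100 × 1/50 + 19/100 × 49/50
= 83/5000 + 931/5000 = 507/2500

P(the email is spam|the filter flags the email) = (83/5000) / (507/2500) = 83/1014

P(the email is spam|the filter flags the email) = 83/1014 ≈ 8.19%


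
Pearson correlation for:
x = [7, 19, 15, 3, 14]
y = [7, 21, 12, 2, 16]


n=5, Σx=58, Σy=58, Σxy=858, Σx²=840, Σy²=894
r = (5×858 - 58×58)/√((5×840 - 58²)(5×894 - 58²))
= 926/√(836×1106) = 926/√924616 ≈ 926/961.5696 ≈ 0.9630

r ≈ 0.9630


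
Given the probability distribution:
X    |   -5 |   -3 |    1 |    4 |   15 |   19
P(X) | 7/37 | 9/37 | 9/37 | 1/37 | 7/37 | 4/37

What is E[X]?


E[X] = Σ x·P(X=x)
= (-5)×(7/37) + (-3)×(9/37) + (1)×(9/37) + (4)×(1/37) + (15)×(7/37) + (19)×(4/37)
= 132/37

E[X] = 132/37


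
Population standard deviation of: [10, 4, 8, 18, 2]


Mean = 42/5
  (10-42/5)²=64/25
  (4-42/5)²=484/25
  (8-42/5)²=4/25
  (18-42/5)²=2304/25
  (2-42/5)²=1024/25
Σ(x-μ)² = 776/5
σ² = (776/5)/5 = 776/25

σ = √(776/25) ≈ 5.5714


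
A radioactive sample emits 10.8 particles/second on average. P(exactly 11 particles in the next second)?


Poisson(λ=10.8): P(X=11) = e^(-λ)×λ^k/k!
= e^(-10.8) × 10.8^11 / 11!
≈ 2.039950341e-05 × 233163899705 / 39916800 ≈ 0.119159

P(X=11) ≈ 0.119159 ≈ 11.92%


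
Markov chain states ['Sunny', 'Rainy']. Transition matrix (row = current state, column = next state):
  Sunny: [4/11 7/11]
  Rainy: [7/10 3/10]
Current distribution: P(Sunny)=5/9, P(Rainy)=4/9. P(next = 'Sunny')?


P(next=Sunny) = Σᵢ P(now=i)×P(i→Sunny)
= 5/9×4/11 + 4/9×7/10
= 20/99 + 14/45 = 254/495

P = 254/495 ≈ 0.5131


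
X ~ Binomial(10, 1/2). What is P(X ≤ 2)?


P(X ≤ 2) = Σ P(X=i) for i=0..2
P(X=0) = 1/1024
P(X=1) = 5/512
P(X=2) = 45/1024
Sum = 7/128

P(X ≤ 2) = 7/128 ≈ 5.47%


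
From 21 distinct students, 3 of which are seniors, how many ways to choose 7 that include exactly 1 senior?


Choose 1 of the 3 seniors and 6 of the other 18 students:
C(3,1)×C(18,6) = 3×18564 = 55692

55692


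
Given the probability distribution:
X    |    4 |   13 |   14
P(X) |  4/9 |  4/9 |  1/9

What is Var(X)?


E[X] = 82/9
E[X²] = 104
Var(X) = E[X²] - (E[X])² = 104 - 6724/81 = 1700/81

Var(X) = 1700/81 ≈ 20.9877


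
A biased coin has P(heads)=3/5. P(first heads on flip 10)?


Geometric: P(X=10) = (1-p)^(k-1)×p = (2/5)^9×3/5 = 1536/9765625

P(X=10) = 1536/9765625 ≈ 0.02%


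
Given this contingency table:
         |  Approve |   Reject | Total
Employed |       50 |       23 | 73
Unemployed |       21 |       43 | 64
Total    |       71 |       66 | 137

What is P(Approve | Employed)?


P(Approve | Employed) = 50/(50+23) = 50/73

P(Approve|Employed) = 50/73 ≈ 68.49%


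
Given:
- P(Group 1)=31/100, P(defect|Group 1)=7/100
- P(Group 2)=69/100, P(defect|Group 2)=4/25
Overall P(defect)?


P(B) = Σ P(B|Aᵢ)×P(Aᵢ)
  7/100×31/100 = 217/10000
  4/25×69/100 = 69/625
Sum = 1321/10000

P(defect) = 1321/10000 ≈ 13.21%


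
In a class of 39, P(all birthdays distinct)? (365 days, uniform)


P(all different) = Π(365-i)/365 for i=0..38
= (365/365)×(364/365)×...×(327/365)
= 0.121780

P ≈ 0.1218 ≈ 12.18%


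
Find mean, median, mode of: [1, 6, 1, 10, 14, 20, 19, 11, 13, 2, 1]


Sorted: [1, 1, 1, 2, 6, 10, 11, 13, 14, 19, 20]
Mean = 98/11
Median = 10
Freq: {1: 3, 6: 1, 10: 1, 14: 1, 20: 1, 19: 1, 11: 1, 13: 1, 2: 1}
Mode: [1]

Mean=98/11, Median=10, Mode=1


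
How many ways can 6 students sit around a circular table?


Circular arrangements of 6 distinct objects: fix one position to break rotational symmetry.
(n-1)! = 5! = 120

120


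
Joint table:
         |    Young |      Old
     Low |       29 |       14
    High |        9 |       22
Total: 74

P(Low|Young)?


P(Low|Young) = 29/(29+9) = 29/38

P = 29/38 ≈ 76.32%


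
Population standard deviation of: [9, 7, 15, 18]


Mean = 49/4
  (9-49/4)²=169/16
  (7-49/4)²=441/16
  (15-49/4)²=121/16
  (18-49/4)²=529/16
Σ(x-μ)² = 315/4
σ² = (315/4)/4 = 315/16

σ = √(315/16) ≈ 4.4371


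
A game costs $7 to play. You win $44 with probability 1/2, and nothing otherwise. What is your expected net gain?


E[gain] = (44-7)×1/2 + (-7)×1/2
= 37/2 - 7/2 = 15

Expected net gain = $15 ≈ $15.00


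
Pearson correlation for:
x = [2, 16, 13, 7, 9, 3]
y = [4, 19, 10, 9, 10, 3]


n=6, Σx=50, Σy=55, Σxy=604, Σx²=568, Σy²=667
r = (6×604 - 50×55)/√((6×568 - 50²)(6×667 - 55²))
= 874/√(908×977) = 874/√887116 ≈ 874/941.8684 ≈ 0.9279

r ≈ 0.9279


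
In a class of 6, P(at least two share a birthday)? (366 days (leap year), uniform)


P(all different) = Π(366-i)/366 for i=0..5
= 0.959646
P(match) = 1 - 0.959646 = 0.040354

P ≈ 0.0404 ≈ 4.04%


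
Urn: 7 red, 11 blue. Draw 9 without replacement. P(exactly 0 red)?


Hypergeometric: C(7,0)×C(11,9)/C(18,9)
= 1×55/48620 = 1/884

P(X=0) = 1/884 ≈ 0.11%


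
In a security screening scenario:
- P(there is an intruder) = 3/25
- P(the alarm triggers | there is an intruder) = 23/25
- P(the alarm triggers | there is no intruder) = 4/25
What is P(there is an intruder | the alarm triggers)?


Using Bayes' theorem:
P(A|B) = P(B|A)·P(A) / P(B)

P(the alarm triggers) = 23/25 × 3/25 + 4/25 × 22/25
= 69/625 + 88/625 = 157/625

P(there is an intruder|the alarm triggers) = (69/625) / (157/625) = 69/157

P(there is an intruder|the alarm triggers) = 69/157 ≈ 43.95%


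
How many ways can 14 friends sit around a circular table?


Circular arrangements of 14 distinct objects: fix one position to break rotational symmetry.
(n-1)! = 13! = 6227020800

6227020800


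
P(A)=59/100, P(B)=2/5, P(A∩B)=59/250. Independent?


P(A)×P(B) = 59/250
P(A∩B) = 59/250
Equal ✓ → Independent

Yes, independent


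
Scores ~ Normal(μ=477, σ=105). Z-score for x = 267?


z = (x - μ)/σ = (267 - 477)/105 = -2.0

z = -2.0


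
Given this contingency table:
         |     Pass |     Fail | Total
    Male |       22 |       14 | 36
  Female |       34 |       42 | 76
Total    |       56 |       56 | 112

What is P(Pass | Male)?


P(Pass | Male) = 22/(22+14) = 22/36 = 11/18

P(Pass|Male) = 11/18 ≈ 61.11%


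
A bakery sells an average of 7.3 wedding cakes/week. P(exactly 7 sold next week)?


Poisson(λ=7.3): P(X=7) = e^(-λ)×λ^k/k!
= e^(-7.3) × 7.3^7 / 7!
≈ 0.0006755387752 × 1104739.85191 / 5040 ≈ 0.148074

P(X=7) ≈ 0.148074 ≈ 14.81%


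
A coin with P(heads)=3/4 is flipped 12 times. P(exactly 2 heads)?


Binomial: P(X=2) = C(12,2)×p^2×(1-p)^10
= 66 × 9/16 × 1/1048576 = 297/8388608

P(X=2) = 297/8388608 ≈ 0.00%


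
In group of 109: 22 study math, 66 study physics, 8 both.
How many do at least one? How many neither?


|A∪B| = 22+66-8 = 80
Neither = 109-80 = 29

At least one: 80; Neither: 29


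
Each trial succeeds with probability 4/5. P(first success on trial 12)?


Geometric: P(X=12) = (1-p)^(k-1)×p = (1/5)^11×4/5 = 4/244140625

P(X=12) = 4/244140625 ≈ 0.00%


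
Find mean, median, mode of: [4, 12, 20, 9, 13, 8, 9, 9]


Sorted: [4, 8, 9, 9, 9, 12, 13, 20]
Mean = 84/8 = 21/2
Median = 9
Freq: {4: 1, 12: 1, 20: 1, 9: 3, 13: 1, 8: 1}
Mode: [9]

Mean=21/2, Median=9, Mode=9


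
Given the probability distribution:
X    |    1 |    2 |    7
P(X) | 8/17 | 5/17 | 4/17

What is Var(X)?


E[X] = 46/17
E[X²] = 224/17
Var(X) = E[X²] - (E[X])² = 224/17 - 2116/289 = 1692/289

Var(X) = 1692/289 ≈ 5.8547


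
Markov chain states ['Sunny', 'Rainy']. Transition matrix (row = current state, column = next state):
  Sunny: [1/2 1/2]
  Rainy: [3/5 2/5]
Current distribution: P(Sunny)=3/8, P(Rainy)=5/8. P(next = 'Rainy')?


P(next=Rainy) = Σᵢ P(now=i)×P(i→Rainy)
= 3/8×1/2 + 5/8×2/5
= 3/16 + 1/4 = 7/16

P = 7/16 ≈ 0.4375


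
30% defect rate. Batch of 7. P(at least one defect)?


P(all good) = (7/10)^7 = 823543/10000000
P(≥1 defect) = 9176457/10000000

P = 9176457/10000000 ≈ 91.76%


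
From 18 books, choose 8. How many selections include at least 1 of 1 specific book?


Complement: C(18,8) - C(17,8) = 43758 - 24310 = 19448

19448


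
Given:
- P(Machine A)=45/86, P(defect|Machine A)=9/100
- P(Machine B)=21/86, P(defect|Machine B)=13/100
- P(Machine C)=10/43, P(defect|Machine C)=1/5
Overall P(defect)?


P(B) = Σ P(B|Aᵢ)×P(Aᵢ)
  9/100×45/86 = 81/1720
  13/100×21/86 = 273/8600
  1/5×10/43 = 2/43
Sum = 539/4300

P(defect) = 539/4300 ≈ 12.53%


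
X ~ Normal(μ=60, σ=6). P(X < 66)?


z = (66-60)/6 = 1.0
P(Z < 1.0) = 0.8413

P(X < 66) ≈ 0.8413


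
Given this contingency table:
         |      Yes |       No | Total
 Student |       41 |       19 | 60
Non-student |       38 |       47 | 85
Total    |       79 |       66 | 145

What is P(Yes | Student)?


P(Yes | Student) = 41/(41+19) = 41/60

P(Yes|Student) = 41/60 ≈ 68.33%


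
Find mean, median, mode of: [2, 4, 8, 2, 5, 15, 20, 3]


Sorted: [2, 2, 3, 4, 5, 8, 15, 20]
Mean = 59/8
Median = 9/2
Freq: {2: 2, 4: 1, 8: 1, 5: 1, 15: 1, 20: 1, 3: 1}
Mode: [2]

Mean=59/8, Median=9/2, Mode=2


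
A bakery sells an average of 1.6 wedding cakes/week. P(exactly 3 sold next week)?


Poisson(λ=1.6): P(X=3) = e^(-λ)×λ^k/k!
= e^(-1.6) × 1.6^3 / 3!
≈ 0.201896518 × 4.096 / 6 ≈ 0.137828

P(X=3) ≈ 0.137828 ≈ 13.78%


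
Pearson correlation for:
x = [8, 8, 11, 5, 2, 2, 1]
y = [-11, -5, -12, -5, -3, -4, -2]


n=7, Σx=37, Σy=-42, Σxy=-301, Σx²=283, Σy²=344
r = (7×(-301) - 37×(-42))/√((7×283 - 37²)(7×344 - (-42)²))
= -553/√(612×644) = -553/√394128 ≈ -553/627.7961 ≈ -0.8809

r ≈ -0.8809


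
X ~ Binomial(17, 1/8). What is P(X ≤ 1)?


P(X ≤ 1) = Σ P(X=i) for i=0..1
P(X=0) = 232630513987207/2251799813685248
P(X=1) = 564959819683217/2251799813685248
Sum = 99698791708803/281474976710656

P(X ≤ 1) = 99698791708803/281474976710656 ≈ 35.42%


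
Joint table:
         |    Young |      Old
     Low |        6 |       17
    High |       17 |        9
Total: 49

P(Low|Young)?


P(Low|Young) = 6/(6+17) = 6/23

P = 6/23 ≈ 26.09%


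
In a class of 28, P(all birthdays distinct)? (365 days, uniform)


P(all different) = Π(365-i)/365 for i=0..27
= (365/365)×(364/365)×...×(338/365)
= 0.345539

P ≈ 0.3455 ≈ 34.55%


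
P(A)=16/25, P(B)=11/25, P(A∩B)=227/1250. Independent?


P(A)×P(B) = 176/625
P(A∩B) = 227/1250
Not equal → NOT independent

No, not independent


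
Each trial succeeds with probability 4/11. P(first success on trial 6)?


Geometric: P(X=6) = (1-p)^(k-1)×p = (7/11)^5×4/11 = 67228/1771561

P(X=6) = 67228/1771561 ≈ 3.79%


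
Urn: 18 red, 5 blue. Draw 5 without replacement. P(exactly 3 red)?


Hypergeometric: C(18,3)×C(5,2)/C(23,5)
= 816×10/33649 = 8160/33649

P(X=3) = 8160/33649 ≈ 24.25%


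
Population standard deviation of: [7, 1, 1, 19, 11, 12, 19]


Mean = 70/7 = 10
  (7-10)²=9
  (1-10)²=81
  (1-10)²=81
  (19-10)²=81
  (11-10)²=1
  (12-10)²=4
  (19-10)²=81
Σ(x-μ)² = 338
σ² = 338/7

σ = √(338/7) ≈ 6.9488


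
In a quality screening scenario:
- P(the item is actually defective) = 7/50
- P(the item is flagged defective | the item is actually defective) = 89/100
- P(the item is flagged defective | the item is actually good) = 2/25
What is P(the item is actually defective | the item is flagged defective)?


Using Bayes' theorem:
P(A|B) = P(B|A)·P(A) / P(B)

P(the item is flagged defective) = 89/100 × 7/50 + 2/25 × 43/50
= 623/5000 + 43/625 = 967/5000

P(the item is actually defective|the item is flagged defective) = (623/5000) / (967/5000) = 623/967

P(the item is actually defective|the item is flagged defective) = 623/967 ≈ 64.43%


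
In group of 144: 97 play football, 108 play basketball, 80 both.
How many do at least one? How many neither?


|A∪B| = 97+108-80 = 125
Neither = 144-125 = 19

At least one: 125; Neither: 19


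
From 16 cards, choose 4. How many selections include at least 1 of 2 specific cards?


Complement: C(16,4) - C(14,4) = 1820 - 1001 = 819

819


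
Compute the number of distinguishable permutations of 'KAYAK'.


Letters: 5, freq: {'K': 2, 'A': 2, 'Y': 1}
5!/(2!×2!×1!) = 120/4 = 30

30


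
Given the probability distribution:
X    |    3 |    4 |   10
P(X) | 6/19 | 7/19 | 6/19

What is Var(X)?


E[X] = 106/19
E[X²] = 766/19
Var(X) = E[X²] - (E[X])² = 766/19 - 11236/361 = 3318/361

Var(X) = 3318/361 ≈ 9.1911


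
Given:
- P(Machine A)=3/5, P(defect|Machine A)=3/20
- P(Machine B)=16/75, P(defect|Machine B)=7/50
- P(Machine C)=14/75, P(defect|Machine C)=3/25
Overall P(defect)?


P(B) = Σ P(B|Aᵢ)×P(Aᵢ)
  3/20×3/5 = 9/100
  7/50×16/75 = 56/1875
  3/25×14/75 = 14/625
Sum = 1067/7500

P(defect) = 1067/7500 ≈ 14.23%


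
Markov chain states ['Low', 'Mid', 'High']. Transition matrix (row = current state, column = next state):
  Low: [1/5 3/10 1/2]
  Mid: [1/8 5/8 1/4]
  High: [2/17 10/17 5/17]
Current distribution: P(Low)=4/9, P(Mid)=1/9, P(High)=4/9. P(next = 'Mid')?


P(next=Mid) = Σᵢ P(now=i)×P(i→Mid)
= 4/9×3/10 + 1/9×5/8 + 4/9×10/17
= 2/15 + 5/72 + 40/153 = 947/2040

P = 947/2040 ≈ 0.4642


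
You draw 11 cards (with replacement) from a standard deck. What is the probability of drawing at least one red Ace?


P(not a red Ace) = 50/52 = 25/26
P(none in 11 draws) = (25/26)^11 = 2384185791015625/3670344486987776
P(≥1 red Ace) = 1 - 2384185791015625/3670344486987776 = 1286158695972151/3670344486987776

P = 1286158695972151/3670344486987776 ≈ 35.04%


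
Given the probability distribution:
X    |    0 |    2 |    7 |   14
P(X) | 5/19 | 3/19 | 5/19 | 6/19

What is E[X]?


E[X] = Σ x·P(X=x)
= (0)×(5/19) + (2)×(3/19) + (7)×(5/19) + (14)×(6/19)
= 125/19

E[X] = 125/19


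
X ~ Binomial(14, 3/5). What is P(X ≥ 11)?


P(X ≥ 11) = Σ P(X=i) for i=11..14
P(X=11) = 515852064/6103515625
P(X=12) = 193444524/6103515625
P(X=13) = 44641044/6103515625
P(X=14) = 4782969/6103515625
Sum = 758720601/6103515625

P(X ≥ 11) = 758720601/6103515625 ≈ 12.43%


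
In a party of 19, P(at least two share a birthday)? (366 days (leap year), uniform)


P(all different) = Π(366-i)/366 for i=0..18
= 0.621705
P(match) = 1 - 0.621705 = 0.378295

P ≈ 0.3783 ≈ 37.83%


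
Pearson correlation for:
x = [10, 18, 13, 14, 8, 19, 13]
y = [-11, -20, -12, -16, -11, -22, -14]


n=7, Σx=95, Σy=-106, Σxy=-1538, Σx²=1383, Σy²=1722
r = (7×(-1538) - 95×(-106))/√((7×1383 - 95²)(7×1722 - (-106)²))
= -696/√(656×818) = -696/√536608 ≈ -696/732.5353 ≈ -0.9501

r ≈ -0.9501


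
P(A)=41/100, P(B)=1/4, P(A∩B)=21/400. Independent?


P(A)×P(B) = 41/400
P(A∩B) = 21/400
Not equal → NOT independent

No, not independent


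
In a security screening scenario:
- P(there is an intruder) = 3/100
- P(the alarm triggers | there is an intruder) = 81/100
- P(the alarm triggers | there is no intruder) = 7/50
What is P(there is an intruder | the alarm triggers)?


Using Bayes' theorem:
P(A|B) = P(B|A)·P(A) / P(B)

P(the alarm triggers) = 81/100 × 3/100 + 7/50 × 97/100
= 243/10000 + 679/5000 = 1601/10000

P(there is an intruder|the alarm triggers) = (243/10000) / (1601/10000) = 243/1601

P(there is an intruder|the alarm triggers) = 243/1601 ≈ 15.18%


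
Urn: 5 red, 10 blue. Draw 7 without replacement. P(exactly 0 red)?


Hypergeometric: C(5,0)×C(10,7)/C(15,7)
= 1×120/6435 = 8/429

P(X=0) = 8/429 ≈ 1.86%


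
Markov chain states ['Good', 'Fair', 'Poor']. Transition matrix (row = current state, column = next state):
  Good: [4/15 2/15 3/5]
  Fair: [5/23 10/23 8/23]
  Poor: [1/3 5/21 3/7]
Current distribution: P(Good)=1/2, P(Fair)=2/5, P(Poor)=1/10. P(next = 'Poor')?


P(next=Poor) = Σᵢ P(now=i)×P(i→Poor)
= 1/2×3/5 + 2/5×8/23 + 1/10×3/7
= 3/10 + 16/115 + 3/70 = 388/805

P = 388/805 ≈ 0.4820


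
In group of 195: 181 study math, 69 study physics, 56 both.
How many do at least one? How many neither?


|A∪B| = 181+69-56 = 194
Neither = 195-194 = 1

At least one: 194; Neither: 1


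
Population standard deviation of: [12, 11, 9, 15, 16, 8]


Mean = 71/6
  (12-71/6)²=1/36
  (11-71/6)²=25/36
  (9-71/6)²=289/36
  (15-71/6)²=361/36
  (16-71/6)²=625/36
  (8-71/6)²=529/36
Σ(x-μ)² = 305/6
σ² = (305/6)/6 = 305/36

σ = √(305/36) ≈ 2.9107


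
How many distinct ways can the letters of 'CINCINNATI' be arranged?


Letters: 10, freq: {'C': 2, 'I': 3, 'N': 3, 'A': 1, 'T': 1}
10!/(2!×3!×3!×1!×1!) = 3628800/72 = 50400

50400


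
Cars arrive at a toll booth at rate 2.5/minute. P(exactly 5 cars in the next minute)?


Poisson(λ=2.5): P(X=5) = e^(-λ)×λ^k/k!
= e^(-2.5) × 2.5^5 / 5!
≈ 0.08208499862 × 97.65625 / 120 ≈ 0.066801

P(X=5) ≈ 0.066801 ≈ 6.68%


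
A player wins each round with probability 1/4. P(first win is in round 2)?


Geometric: P(X=2) = (1-p)^(k-1)×p = (3/4)^1×1/4 = 3/16

P(X=2) = 3/16 ≈ 18.75%


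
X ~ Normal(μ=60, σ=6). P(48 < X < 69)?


z₁=(48-60)/6=-2.0, z₂=(69-60)/6=1.5
P = Φ(1.5) - Φ(-2.0) = 0.933193 - 0.022750 = 0.910443 ≈ 0.9104

P(48 < X < 69) ≈ 0.9104


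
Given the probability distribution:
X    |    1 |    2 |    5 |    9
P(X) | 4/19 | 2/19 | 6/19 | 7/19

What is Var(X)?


E[X] = 101/19
E[X²] = 729/19
Var(X) = E[X²] - (E[X])² = 729/19 - 10201/361 = 3650/361

Var(X) = 3650/361 ≈ 10.1108


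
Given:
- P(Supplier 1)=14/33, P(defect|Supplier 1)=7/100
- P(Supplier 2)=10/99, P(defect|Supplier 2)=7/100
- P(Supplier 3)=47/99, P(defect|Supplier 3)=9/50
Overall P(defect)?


P(B) = Σ P(B|Aᵢ)×P(Aᵢ)
  7/100×14/33 = 49/1650
  7/100×10/99 = 7/990
  9/50×47/99 = 47/550
Sum = 11/90

P(defect) = 11/90 ≈ 12.22%


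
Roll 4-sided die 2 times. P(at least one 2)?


P(no 2)^2 = (3/4)^2 = 9/16
P(≥1) = 1 - 9/16 = 7/16

P = 7/16 ≈ 43.75%


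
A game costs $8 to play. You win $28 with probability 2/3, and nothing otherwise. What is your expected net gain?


E[gain] = (28-8)×2/3 + (-8)×1/3
= 40/3 - 8/3 = 32/3

Expected net gain = $32/3 ≈ $10.67


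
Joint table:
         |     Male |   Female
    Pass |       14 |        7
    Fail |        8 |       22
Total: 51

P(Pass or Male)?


P(Pass∨Male) = P(Pass) + P(Male) - P(Pass∧Male)
= (21 + 22 - 14)/51 = 29/51

P = 29/51 ≈ 56.86%


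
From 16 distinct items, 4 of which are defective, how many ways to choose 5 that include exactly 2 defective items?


Choose 2 of the 4 defective items and 3 of the other 12 items:
C(4,2)×C(12,3) = 6×220 = 1320

1320


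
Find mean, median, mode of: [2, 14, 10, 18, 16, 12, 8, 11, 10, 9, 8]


Sorted: [2, 8, 8, 9, 10, 10, 11, 12, 14, 16, 18]
Mean = 118/11
Median = 10
Freq: {2: 1, 14: 1, 10: 2, 18: 1, 16: 1, 12: 1, 8: 2, 11: 1, 9: 1}
Mode: [8, 10]

Mean=118/11, Median=10, Mode=[8, 10]


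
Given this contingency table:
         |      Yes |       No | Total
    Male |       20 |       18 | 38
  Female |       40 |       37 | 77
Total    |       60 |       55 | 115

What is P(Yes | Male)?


P(Yes | Male) = 20/(20+18) = 20/38 = 10/19

P(Yes|Male) = 10/19 ≈ 52.63%


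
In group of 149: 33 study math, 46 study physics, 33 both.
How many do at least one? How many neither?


|A∪B| = 33+46-33 = 46
Neither = 149-46 = 103

At least one: 46; Neither: 103


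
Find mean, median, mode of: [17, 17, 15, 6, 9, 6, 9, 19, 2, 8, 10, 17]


Sorted: [2, 6, 6, 8, 9, 9, 10, 15, 17, 17, 17, 19]
Mean = 135/12 = 45/4
Median = 19/2
Freq: {17: 3, 15: 1, 6: 2, 9: 2, 19: 1, 2: 1, 8: 1, 10: 1}
Mode: [17]

Mean=45/4, Median=19/2, Mode=17


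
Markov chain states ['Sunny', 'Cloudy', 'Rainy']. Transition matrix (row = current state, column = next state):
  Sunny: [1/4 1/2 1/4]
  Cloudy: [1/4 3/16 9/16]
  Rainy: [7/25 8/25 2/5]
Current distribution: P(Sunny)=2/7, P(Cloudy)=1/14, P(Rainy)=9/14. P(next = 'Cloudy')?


P(next=Cloudy) = Σᵢ P(now=i)×P(i→Cloudy)
= 2/7×1/2 + 1/14×3/16 + 9/14×8/25
= 1/7 + 3/224 + 36/175 = 2027/5600

P = 2027/5600 ≈ 0.3620


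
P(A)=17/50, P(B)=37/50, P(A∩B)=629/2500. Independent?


P(A)×P(B) = 629/2500
P(A∩B) = 629/2500
Equal ✓ → Independent

Yes, independent


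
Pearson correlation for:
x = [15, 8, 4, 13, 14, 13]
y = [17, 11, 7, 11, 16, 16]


n=6, Σx=67, Σy=78, Σxy=946, Σx²=839, Σy²=1092
r = (6×946 - 67×78)/√((6×839 - 67²)(6×1092 - 78²))
= 450/√(545×468) = 450/√255060 ≈ 450/505.0347 ≈ 0.8910

r ≈ 0.8910


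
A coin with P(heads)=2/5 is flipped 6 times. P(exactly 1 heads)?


Binomial: P(X=1) = C(6,1)×p^1×(1-p)^5
= 6 × 2/5 × 243/3125 = 2916/15625

P(X=1) = 2916/15625 ≈ 18.66%


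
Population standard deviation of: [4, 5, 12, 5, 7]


Mean = 33/5
  (4-33/5)²=169/25
  (5-33/5)²=64/25
  (12-33/5)²=729/25
  (5-33/5)²=64/25
  (7-33/5)²=4/25
Σ(x-μ)² = 206/5
σ² = (206/5)/5 = 206/25

σ = √(206/25) ≈ 2.8705


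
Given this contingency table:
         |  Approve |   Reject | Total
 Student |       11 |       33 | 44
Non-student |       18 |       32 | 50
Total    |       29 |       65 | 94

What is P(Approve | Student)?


P(Approve | Student) = 11/(11+33) = 11/44 = 1/4

P(Approve|Student) = 1/4 ≈ 25.00%


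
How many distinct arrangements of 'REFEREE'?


Letters: 7, freq: {'R': 2, 'E': 4, 'F': 1}
7!/(2!×4!×1!) = 5040/48 = 105

105


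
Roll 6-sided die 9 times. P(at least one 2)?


P(no 2)^9 = (5/6)^9 = 1953125/10077696
P(≥1) = 1 - 1953125/10077696 = 8124571/10077696

P = 8124571/10077696 ≈ 80.62%


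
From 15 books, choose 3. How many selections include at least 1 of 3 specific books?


Complement: C(15,3) - C(12,3) = 455 - 220 = 235

235
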